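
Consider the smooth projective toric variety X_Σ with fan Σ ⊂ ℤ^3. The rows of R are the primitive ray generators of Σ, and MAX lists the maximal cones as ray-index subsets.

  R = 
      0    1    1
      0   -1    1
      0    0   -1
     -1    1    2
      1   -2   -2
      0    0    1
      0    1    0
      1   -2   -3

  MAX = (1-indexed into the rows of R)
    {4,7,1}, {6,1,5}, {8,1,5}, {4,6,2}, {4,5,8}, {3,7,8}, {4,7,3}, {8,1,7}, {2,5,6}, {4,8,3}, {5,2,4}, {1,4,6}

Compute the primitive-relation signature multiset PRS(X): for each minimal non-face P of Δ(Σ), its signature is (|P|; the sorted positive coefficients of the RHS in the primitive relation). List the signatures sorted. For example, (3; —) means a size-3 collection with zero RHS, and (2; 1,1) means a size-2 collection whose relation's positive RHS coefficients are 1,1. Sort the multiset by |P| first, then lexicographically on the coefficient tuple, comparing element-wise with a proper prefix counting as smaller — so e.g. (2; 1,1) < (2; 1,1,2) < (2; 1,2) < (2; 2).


14 collections generate NE(X_Σ); each relation:

  {3,6}:  v_{3} + v_{6} = 0  so sig = (2; —)
  {1,3}:  v_{1} + v_{3} = v_{7}  so sig = (2; 1)
  {2,7}:  v_{2} + v_{7} = v_{6}  so sig = (2; 1)
  {3,5}:  v_{3} + v_{5} = v_{8}  so sig = (2; 1)
  {6,7}:  v_{6} + v_{7} = v_{1}  so sig = (2; 1)
  {6,8}:  v_{6} + v_{8} = v_{5}  so sig = (2; 1)
  {2,3}:  v_{2} + v_{3} = v_{4} + v_{5}  so sig = (2; 1,1)
  {5,7}:  v_{5} + v_{7} = v_{1} + v_{8}  so sig = (2; 1,1)
  {2,8}:  v_{2} + v_{8} = v_{4} + 2·v_{5}  so sig = (2; 1,2)
  {1,2}:  v_{1} + v_{2} = 2·v_{6}  so sig = (2; 2)
  {1,4,8}:  v_{1} + v_{4} + v_{8} = 0  so sig = (3; —)
  {1,4,5}:  v_{1} + v_{4} + v_{5} = v_{6}  so sig = (3; 1)
  {4,5,6}:  v_{4} + v_{5} + v_{6} = v_{2}  so sig = (3; 1)
  {4,7,8}:  v_{4} + v_{7} + v_{8} = v_{3}  so sig = (3; 1)

Signatures (|P|; sorted positive RHS coefficients), sorted:
    (2; —)
    (2; 1)
    (2; 1)
    (2; 1)
    (2; 1)
    (2; 1)
    (2; 1,1)
    (2; 1,1)
    (2; 1,2)
    (2; 2)
    (3; —)
    (3; 1)
    (3; 1)
    (3; 1)


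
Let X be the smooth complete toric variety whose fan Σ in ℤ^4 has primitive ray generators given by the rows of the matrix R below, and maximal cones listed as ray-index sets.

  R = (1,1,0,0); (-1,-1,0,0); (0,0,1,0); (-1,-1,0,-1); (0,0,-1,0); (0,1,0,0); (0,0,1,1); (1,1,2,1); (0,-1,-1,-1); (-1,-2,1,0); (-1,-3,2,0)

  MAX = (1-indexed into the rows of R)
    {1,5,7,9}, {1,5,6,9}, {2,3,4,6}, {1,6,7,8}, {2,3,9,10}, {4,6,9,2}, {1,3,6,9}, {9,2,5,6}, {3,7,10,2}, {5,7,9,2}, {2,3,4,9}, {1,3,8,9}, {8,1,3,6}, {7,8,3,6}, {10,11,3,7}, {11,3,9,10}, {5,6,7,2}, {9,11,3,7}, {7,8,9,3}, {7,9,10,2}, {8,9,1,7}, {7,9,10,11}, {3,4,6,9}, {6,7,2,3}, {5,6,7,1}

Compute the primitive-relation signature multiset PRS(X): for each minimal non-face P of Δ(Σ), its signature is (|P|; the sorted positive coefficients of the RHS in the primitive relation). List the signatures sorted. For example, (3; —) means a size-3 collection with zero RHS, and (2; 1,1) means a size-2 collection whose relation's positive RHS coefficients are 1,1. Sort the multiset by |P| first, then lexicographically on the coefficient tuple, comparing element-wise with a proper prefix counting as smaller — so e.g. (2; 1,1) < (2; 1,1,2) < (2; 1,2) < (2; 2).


The 25 primitive collections of Σ (r=11, n=4):

  {1,2}:  v_{1} + v_{2} = 0  ⇒ sig = (2; —)
  {3,5}:  v_{3} + v_{5} = 0  ⇒ sig = (2; —)
  {2,8}:  v_{2} + v_{8} = v_{3} + v_{7}  ⇒ sig = (2; 1,1)
  {4,7}:  v_{4} + v_{7} = v_{2} + v_{3}  ⇒ sig = (2; 1,1)
  {5,8}:  v_{5} + v_{8} = v_{1} + v_{7}  ⇒ sig = (2; 1,1)
  {6,10}:  v_{6} + v_{10} = v_{2} + v_{3}  ⇒ sig = (2; 1,1)
  {6,11}:  v_{6} + v_{11} = v_{3} + v_{10}  ⇒ sig = (2; 1,1)
  {1,4}:  v_{1} + v_{4} = v_{3} + v_{6} + v_{9}  ⇒ sig = (2; 1,1,1)
  {1,10}:  v_{1} + v_{10} = v_{3} + v_{7} + v_{9}  ⇒ sig = (2; 1,1,1)
  {4,5}:  v_{4} + v_{5} = v_{2} + v_{6} + v_{9}  ⇒ sig = (2; 1,1,1)
  {5,10}:  v_{5} + v_{10} = v_{2} + v_{7} + v_{9}  ⇒ sig = (2; 1,1,1)
  {5,11}:  v_{5} + v_{11} = v_{7} + v_{9} + v_{10}  ⇒ sig = (2; 1,1,1)
  {4,11}:  v_{4} + v_{11} = v_{2} + 2·v_{3} + v_{9} + v_{10}  ⇒ sig = (2; 1,1,1,2)
  {4,10}:  v_{4} + v_{10} = 2·v_{2} + 2·v_{3} + v_{9}  ⇒ sig = (2; 1,2,2)
  {8,10}:  v_{8} + v_{10} = 2·v_{3} + 2·v_{7} + v_{9}  ⇒ sig = (2; 1,2,2)
  {2,11}:  v_{2} + v_{11} = 2·v_{10}  ⇒ sig = (2; 2)
  {4,8}:  v_{4} + v_{8} = 2·v_{3}  ⇒ sig = (2; 2)
  {1,11}:  v_{1} + v_{11} = 2·v_{3} + 2·v_{7} + 2·v_{9}  ⇒ sig = (2; 2,2,2)
  {8,11}:  v_{8} + v_{11} = 3·v_{3} + 3·v_{7} + 2·v_{9}  ⇒ sig = (2; 2,3,3)
  {6,7,9}:  v_{6} + v_{7} + v_{9} = 0  ⇒ sig = (3; —)
  {1,3,7}:  v_{1} + v_{3} + v_{7} = v_{8}  ⇒ sig = (3; 1)
  {6,8,9}:  v_{6} + v_{8} + v_{9} = v_{1} + v_{3}  ⇒ sig = (3; 1,1)
  {2,3,6,9}:  v_{2} + v_{3} + v_{6} + v_{9} = v_{4}  ⇒ sig = (4; 1)
  {2,3,7,9}:  v_{2} + v_{3} + v_{7} + v_{9} = v_{10}  ⇒ sig = (4; 1)
  {3,7,9,10}:  v_{3} + v_{7} + v_{9} + v_{10} = v_{11}  ⇒ sig = (4; 1)

Sorted signature multiset PRS(X):
    |P|=2: 19 collections, coeffs (), (), (1,1), (1,1), (1,1), (1,1), (1,1), (1,1,1), (1,1,1), (1,1,1), (1,1,1), (1,1,1), (1,1,1,2), (1,2,2), (1,2,2), (2), (2), (2,2,2), (2,3,3)
    |P|=3: 3 collections, coeffs (), (1), (1,1)
    |P|=4: 3 collections, coeffs (1), (1), (1)


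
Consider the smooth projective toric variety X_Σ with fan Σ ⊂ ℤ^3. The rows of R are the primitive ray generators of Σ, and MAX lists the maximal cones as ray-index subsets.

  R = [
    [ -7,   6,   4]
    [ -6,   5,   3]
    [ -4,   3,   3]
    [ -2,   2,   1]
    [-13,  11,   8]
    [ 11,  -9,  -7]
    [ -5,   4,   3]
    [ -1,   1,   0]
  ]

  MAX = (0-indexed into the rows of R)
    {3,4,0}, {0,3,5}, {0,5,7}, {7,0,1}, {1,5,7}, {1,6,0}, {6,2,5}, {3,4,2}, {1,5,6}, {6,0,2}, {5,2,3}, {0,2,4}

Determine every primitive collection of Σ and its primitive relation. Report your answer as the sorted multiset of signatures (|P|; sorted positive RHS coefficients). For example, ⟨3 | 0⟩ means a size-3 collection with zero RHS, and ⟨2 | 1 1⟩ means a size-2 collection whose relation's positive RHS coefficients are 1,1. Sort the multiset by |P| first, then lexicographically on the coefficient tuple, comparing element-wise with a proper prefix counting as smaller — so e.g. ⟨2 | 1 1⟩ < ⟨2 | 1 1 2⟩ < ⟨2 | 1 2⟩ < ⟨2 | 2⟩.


Minimal non-faces — 14 found among 8 rays, 12 max cones:

  P = {2,7}:  v_{2} + v_{7} = v_{6} — sig = ⟨2 | 1⟩
  P = {3,6}:  v_{3} + v_{6} = v_{0} — sig = ⟨2 | 1⟩
  P = {4,5}:  v_{4} + v_{5} = v_{3} — sig = ⟨2 | 1⟩
  P = {6,7}:  v_{6} + v_{7} = v_{1} — sig = ⟨2 | 1⟩
  P = {1,3}:  v_{1} + v_{3} = v_{0} + v_{7} — sig = ⟨2 | 1 1⟩
  P = {1,4}:  v_{1} + v_{4} = 2·v_{0} + v_{6} — sig = ⟨2 | 1 2⟩
  P = {3,7}:  v_{3} + v_{7} = 2·v_{0} + v_{5} — sig = ⟨2 | 1 2⟩
  P = {4,6}:  v_{4} + v_{6} = 2·v_{0} + v_{2} — sig = ⟨2 | 1 2⟩
  P = {1,2}:  v_{1} + v_{2} = 2·v_{6} — sig = ⟨2 | 2⟩
  P = {4,7}:  v_{4} + v_{7} = 2·v_{0} — sig = ⟨2 | 2⟩
  P = {0,2,5}:  v_{0} + v_{2} + v_{5} = 0 — sig = ⟨3 | 0⟩
  P = {0,2,3}:  v_{0} + v_{2} + v_{3} = v_{4} — sig = ⟨3 | 1⟩
  P = {0,5,6}:  v_{0} + v_{5} + v_{6} = v_{7} — sig = ⟨3 | 1⟩
  P = {0,1,5}:  v_{0} + v_{1} + v_{5} = 2·v_{7} — sig = ⟨3 | 2⟩

Hence PRS(X_Σ) =
{ ⟨2 | 1⟩ ×4,  ⟨2 | 1 1⟩,  ⟨2 | 1 2⟩ ×3,  ⟨2 | 2⟩ ×2,  ⟨3 | 0⟩,  ⟨3 | 1⟩ ×2,  ⟨3 | 2⟩ }


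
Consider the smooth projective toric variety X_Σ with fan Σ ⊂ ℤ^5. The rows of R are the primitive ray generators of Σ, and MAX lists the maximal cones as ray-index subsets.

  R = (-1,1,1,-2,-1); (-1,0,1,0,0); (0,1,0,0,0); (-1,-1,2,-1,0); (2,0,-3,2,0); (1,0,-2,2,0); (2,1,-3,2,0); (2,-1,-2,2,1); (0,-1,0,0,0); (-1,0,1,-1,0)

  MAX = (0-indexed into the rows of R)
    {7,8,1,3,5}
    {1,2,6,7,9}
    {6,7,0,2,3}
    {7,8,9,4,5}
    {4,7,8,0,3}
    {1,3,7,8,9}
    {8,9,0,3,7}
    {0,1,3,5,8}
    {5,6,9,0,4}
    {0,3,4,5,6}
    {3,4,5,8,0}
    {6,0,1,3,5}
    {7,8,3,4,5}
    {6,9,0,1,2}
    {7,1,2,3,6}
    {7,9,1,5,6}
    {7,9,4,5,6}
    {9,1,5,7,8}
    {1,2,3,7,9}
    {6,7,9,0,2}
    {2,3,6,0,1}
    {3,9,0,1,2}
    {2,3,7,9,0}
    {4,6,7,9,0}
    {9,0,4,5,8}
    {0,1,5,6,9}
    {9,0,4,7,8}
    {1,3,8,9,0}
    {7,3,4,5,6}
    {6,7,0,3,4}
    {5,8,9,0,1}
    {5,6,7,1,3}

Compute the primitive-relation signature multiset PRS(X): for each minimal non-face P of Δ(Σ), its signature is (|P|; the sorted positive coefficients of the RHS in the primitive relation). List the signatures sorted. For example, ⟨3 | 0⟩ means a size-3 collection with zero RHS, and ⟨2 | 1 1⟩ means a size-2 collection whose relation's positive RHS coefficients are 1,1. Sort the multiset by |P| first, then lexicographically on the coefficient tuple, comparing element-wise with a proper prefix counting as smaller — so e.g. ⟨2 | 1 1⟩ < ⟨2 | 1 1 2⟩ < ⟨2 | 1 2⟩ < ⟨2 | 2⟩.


Σ has 10 primitive collections:

  {2,8}:  v_{2} + v_{8} = 0  →  sig = ⟨2 | 0⟩
  {1,4}:  v_{1} + v_{4} = v_{5}  →  sig = ⟨2 | 1⟩
  {2,4}:  v_{2} + v_{4} = v_{6}  →  sig = ⟨2 | 1⟩
  {6,8}:  v_{6} + v_{8} = v_{4}  →  sig = ⟨2 | 1⟩
  {2,5}:  v_{2} + v_{5} = v_{1} + v_{6}  →  sig = ⟨2 | 1 1⟩
  {0,1,7}:  v_{0} + v_{1} + v_{7} = 0  →  sig = ⟨3 | 0⟩
  {3,6,9}:  v_{3} + v_{6} + v_{9} = 0  →  sig = ⟨3 | 0⟩
  {0,5,7}:  v_{0} + v_{5} + v_{7} = v_{4}  →  sig = ⟨3 | 1⟩
  {3,4,9}:  v_{3} + v_{4} + v_{9} = v_{8}  →  sig = ⟨3 | 1⟩
  {3,5,9}:  v_{3} + v_{5} + v_{9} = v_{1} + v_{8}  →  sig = ⟨3 | 1 1⟩

Hence PRS(X_Σ) =
    |P|=2: 5 collections, coeffs (), (1), (1), (1), (1,1)
    |P|=3: 5 collections, coeffs (), (), (1), (1), (1,1)


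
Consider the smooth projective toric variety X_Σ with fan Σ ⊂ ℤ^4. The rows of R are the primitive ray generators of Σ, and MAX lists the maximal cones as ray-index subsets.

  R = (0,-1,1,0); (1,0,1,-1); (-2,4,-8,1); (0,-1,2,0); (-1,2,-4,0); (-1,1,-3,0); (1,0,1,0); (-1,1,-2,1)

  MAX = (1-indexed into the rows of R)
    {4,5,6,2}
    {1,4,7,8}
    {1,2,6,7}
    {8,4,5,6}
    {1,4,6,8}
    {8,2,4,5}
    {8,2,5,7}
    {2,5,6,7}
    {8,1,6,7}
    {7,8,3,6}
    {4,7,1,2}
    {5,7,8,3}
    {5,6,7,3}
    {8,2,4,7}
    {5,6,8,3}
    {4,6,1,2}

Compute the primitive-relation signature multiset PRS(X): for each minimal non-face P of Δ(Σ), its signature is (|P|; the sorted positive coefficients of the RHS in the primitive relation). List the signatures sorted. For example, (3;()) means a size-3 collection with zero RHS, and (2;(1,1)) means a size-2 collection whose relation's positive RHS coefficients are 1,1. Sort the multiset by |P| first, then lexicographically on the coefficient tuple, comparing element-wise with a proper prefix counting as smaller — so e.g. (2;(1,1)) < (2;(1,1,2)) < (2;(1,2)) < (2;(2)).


Primitive collections (9):

  {1,5}:  v_{1} + v_{5} = v_{6}  ⇒ sig = (2;(1))
  {3,4}:  v_{3} + v_{4} = v_{5} + v_{8}  ⇒ sig = (2;(1,1))
  {1,3}:  v_{1} + v_{3} = 2·v_{6} + v_{7} + v_{8}  ⇒ sig = (2;(1,1,2))
  {2,3}:  v_{2} + v_{3} = 2·v_{5} + v_{7}  ⇒ sig = (2;(1,2))
  {1,2,8}:  v_{1} + v_{2} + v_{8} = 0  ⇒ sig = (3;())
  {4,6,7}:  v_{4} + v_{6} + v_{7} = 0  ⇒ sig = (3;())
  {2,6,8}:  v_{2} + v_{6} + v_{8} = v_{5}  ⇒ sig = (3;(1))
  {4,5,7}:  v_{4} + v_{5} + v_{7} = v_{2} + v_{8}  ⇒ sig = (3;(1,1))
  {5,6,7,8}:  v_{5} + v_{6} + v_{7} + v_{8} = v_{3}  ⇒ sig = (4;(1))

Signatures (|P|; sorted positive RHS coefficients), sorted:
[(2;(1)), (2;(1,1)), (2;(1,1,2)), (2;(1,2)), (3;()), (3;()), (3;(1)), (3;(1,1)), (4;(1))]


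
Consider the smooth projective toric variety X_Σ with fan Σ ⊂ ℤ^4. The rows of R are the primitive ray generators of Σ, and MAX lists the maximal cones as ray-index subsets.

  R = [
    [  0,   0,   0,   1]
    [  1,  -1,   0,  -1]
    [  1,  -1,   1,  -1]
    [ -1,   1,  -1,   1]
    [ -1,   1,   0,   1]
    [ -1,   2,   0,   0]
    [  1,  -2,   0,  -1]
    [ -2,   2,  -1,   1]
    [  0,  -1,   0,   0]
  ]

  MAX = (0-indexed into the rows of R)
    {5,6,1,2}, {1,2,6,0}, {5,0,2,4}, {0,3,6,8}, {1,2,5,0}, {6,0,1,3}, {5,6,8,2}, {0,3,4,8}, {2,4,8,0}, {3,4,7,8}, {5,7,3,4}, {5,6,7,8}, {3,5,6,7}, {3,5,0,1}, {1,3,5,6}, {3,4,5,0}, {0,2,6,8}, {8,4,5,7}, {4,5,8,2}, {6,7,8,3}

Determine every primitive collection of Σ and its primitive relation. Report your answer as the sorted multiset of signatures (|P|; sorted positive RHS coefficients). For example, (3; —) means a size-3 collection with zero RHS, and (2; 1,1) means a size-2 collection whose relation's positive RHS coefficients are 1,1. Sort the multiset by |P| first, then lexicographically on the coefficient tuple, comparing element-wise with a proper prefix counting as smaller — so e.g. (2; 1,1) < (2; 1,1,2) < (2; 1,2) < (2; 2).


Δ(Σ) — 9 vertices, 10 min non-faces:

  P = {1,4}:  v_{1} + v_{4} = 0  so sig = (2; —)
  P = {2,3}:  v_{2} + v_{3} = 0  so sig = (2; —)
  P = {1,8}:  v_{1} + v_{8} = v_{6}  so sig = (2; 1)
  P = {4,6}:  v_{4} + v_{6} = v_{8}  so sig = (2; 1)
  P = {0,7}:  v_{0} + v_{7} = v_{3} + v_{4}  so sig = (2; 1,1)
  P = {2,7}:  v_{2} + v_{7} = v_{5} + v_{8}  so sig = (2; 1,1)
  P = {1,7}:  v_{1} + v_{7} = v_{3} + v_{5} + v_{6}  so sig = (2; 1,1,1)
  P = {0,5,6}:  v_{0} + v_{5} + v_{6} = 0  so sig = (3; —)
  P = {0,5,8}:  v_{0} + v_{5} + v_{8} = v_{4}  so sig = (3; 1)
  P = {3,5,8}:  v_{3} + v_{5} + v_{8} = v_{7}  so sig = (3; 1)

Signatures (|P|; sorted positive RHS coefficients), sorted:
    (2; —)
    (2; —)
    (2; 1)
    (2; 1)
    (2; 1,1)
    (2; 1,1)
    (2; 1,1,1)
    (3; —)
    (3; 1)
    (3; 1)


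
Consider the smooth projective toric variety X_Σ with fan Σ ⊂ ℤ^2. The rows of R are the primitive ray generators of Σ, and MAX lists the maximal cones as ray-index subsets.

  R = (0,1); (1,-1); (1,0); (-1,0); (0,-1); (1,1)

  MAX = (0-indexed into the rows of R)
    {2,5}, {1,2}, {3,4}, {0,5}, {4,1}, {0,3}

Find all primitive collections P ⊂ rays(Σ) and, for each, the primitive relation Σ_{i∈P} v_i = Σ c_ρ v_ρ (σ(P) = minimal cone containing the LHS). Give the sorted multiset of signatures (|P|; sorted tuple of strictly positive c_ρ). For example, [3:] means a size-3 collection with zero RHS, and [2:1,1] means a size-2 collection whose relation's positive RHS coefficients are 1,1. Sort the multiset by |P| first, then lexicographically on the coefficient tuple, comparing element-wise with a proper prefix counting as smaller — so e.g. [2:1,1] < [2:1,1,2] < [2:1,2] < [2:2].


Minimal non-faces — 9 found among 6 rays, 6 max cones:

  • {0,4}:  v_{0} + v_{4} = 0 — sig = [2:]
  • {2,3}:  v_{2} + v_{3} = 0 — sig = [2:]
  • {0,1}:  v_{0} + v_{1} = v_{2} — sig = [2:1]
  • {0,2}:  v_{0} + v_{2} = v_{5} — sig = [2:1]
  • {1,3}:  v_{1} + v_{3} = v_{4} — sig = [2:1]
  • {2,4}:  v_{2} + v_{4} = v_{1} — sig = [2:1]
  • {3,5}:  v_{3} + v_{5} = v_{0} — sig = [2:1]
  • {4,5}:  v_{4} + v_{5} = v_{2} — sig = [2:1]
  • {1,5}:  v_{1} + v_{5} = 2·v_{2} — sig = [2:2]

Hence PRS(X_Σ) =
    |P|=2: 9 collections, coeffs (), (), (1), (1), (1), (1), (1), (1), (2)


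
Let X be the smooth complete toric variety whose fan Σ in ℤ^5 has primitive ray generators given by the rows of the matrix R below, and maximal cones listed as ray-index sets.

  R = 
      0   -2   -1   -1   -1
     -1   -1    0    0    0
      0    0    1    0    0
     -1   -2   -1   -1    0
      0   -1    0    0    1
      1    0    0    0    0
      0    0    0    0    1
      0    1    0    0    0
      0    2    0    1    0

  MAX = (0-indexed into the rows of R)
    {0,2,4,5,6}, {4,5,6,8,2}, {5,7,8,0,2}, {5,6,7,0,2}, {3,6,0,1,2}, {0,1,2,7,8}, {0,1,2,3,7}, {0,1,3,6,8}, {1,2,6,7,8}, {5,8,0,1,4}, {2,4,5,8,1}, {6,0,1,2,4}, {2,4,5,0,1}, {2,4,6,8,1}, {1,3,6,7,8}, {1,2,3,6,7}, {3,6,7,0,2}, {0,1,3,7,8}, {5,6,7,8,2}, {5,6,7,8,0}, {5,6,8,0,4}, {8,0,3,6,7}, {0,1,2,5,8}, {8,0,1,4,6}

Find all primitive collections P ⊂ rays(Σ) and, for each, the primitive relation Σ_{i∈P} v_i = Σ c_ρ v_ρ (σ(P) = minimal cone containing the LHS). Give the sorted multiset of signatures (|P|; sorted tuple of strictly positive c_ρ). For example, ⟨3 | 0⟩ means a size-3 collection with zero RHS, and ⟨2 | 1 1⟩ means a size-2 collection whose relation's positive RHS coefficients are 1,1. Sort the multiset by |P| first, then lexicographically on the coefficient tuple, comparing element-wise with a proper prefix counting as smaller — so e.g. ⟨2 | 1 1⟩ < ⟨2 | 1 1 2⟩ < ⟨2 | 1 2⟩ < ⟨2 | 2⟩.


9 collections generate NE(X_Σ); each relation:

  P = {4,7}:  v_{4} + v_{7} = v_{6}  so sig = ⟨2 | 1⟩
  P = {3,5}:  v_{3} + v_{5} = v_{0} + v_{6}  so sig = ⟨2 | 1 1⟩
  P = {3,4}:  v_{3} + v_{4} = v_{0} + v_{1} + 2·v_{6}  so sig = ⟨2 | 1 1 2⟩
  P = {1,5,7}:  v_{1} + v_{5} + v_{7} = 0  so sig = ⟨3 | 0⟩
  P = {1,5,6}:  v_{1} + v_{5} + v_{6} = v_{4}  so sig = ⟨3 | 1⟩
  P = {2,3,8}:  v_{2} + v_{3} + v_{8} = v_{1} + v_{7}  so sig = ⟨3 | 1 1⟩
  P = {0,2,6,8}:  v_{0} + v_{2} + v_{6} + v_{8} = 0  so sig = ⟨4 | 0⟩
  P = {0,1,6,7}:  v_{0} + v_{1} + v_{6} + v_{7} = v_{3}  so sig = ⟨4 | 1⟩
  P = {0,2,4,8}:  v_{0} + v_{2} + v_{4} + v_{8} = v_{1} + v_{5}  so sig = ⟨4 | 1 1⟩

Signatures (|P|; sorted positive RHS coefficients), sorted:
[⟨2 | 1⟩, ⟨2 | 1 1⟩, ⟨2 | 1 1 2⟩, ⟨3 | 0⟩, ⟨3 | 1⟩, ⟨3 | 1 1⟩, ⟨4 | 0⟩, ⟨4 | 1⟩, ⟨4 | 1 1⟩]


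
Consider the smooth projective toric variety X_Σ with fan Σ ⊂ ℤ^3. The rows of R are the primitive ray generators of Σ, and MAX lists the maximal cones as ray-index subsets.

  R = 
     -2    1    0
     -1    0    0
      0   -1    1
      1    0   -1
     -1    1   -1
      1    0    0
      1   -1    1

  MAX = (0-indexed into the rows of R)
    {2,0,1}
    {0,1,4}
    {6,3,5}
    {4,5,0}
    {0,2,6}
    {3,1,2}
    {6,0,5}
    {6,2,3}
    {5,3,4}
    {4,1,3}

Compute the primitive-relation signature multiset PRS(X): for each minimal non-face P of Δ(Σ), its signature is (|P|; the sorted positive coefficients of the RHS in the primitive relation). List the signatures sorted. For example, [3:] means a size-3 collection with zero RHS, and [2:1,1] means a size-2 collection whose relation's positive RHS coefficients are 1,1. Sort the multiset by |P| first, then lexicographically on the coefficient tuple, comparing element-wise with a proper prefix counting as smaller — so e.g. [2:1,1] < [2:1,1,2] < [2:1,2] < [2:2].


6 collections generate NE(X_Σ); each relation:

  P={1,5}:  v_{1} + v_{5} = 0  so sig = [2:]
  P={4,6}:  v_{4} + v_{6} = 0  so sig = [2:]
  P={0,3}:  v_{0} + v_{3} = v_{4}  so sig = [2:1]
  P={1,6}:  v_{1} + v_{6} = v_{2}  so sig = [2:1]
  P={2,4}:  v_{2} + v_{4} = v_{1}  so sig = [2:1]
  P={2,5}:  v_{2} + v_{5} = v_{6}  so sig = [2:1]

so the primitive-relation signature multiset is
[[2:], [2:], [2:1], [2:1], [2:1], [2:1]]


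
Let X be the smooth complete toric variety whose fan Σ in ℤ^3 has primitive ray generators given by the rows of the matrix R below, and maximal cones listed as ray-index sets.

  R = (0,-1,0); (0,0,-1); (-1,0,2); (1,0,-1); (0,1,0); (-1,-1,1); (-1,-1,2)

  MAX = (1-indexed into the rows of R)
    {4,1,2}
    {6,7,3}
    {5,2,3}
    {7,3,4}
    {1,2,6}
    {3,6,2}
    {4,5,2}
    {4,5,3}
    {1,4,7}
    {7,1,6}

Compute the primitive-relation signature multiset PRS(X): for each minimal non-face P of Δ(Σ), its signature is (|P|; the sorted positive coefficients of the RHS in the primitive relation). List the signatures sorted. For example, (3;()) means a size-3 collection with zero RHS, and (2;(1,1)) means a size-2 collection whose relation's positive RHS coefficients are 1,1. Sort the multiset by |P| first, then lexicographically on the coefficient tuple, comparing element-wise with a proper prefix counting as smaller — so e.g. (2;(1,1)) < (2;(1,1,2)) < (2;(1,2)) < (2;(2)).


|primitive collections| = 7. Relations:

  P = {1,5}:  v_{1} + v_{5} = 0  ⟹  sig = (2;())
  P = {1,3}:  v_{1} + v_{3} = v_{7}  ⟹  sig = (2;(1))
  P = {2,7}:  v_{2} + v_{7} = v_{6}  ⟹  sig = (2;(1))
  P = {4,6}:  v_{4} + v_{6} = v_{1}  ⟹  sig = (2;(1))
  P = {5,7}:  v_{5} + v_{7} = v_{3}  ⟹  sig = (2;(1))
  P = {5,6}:  v_{5} + v_{6} = v_{2} + v_{3}  ⟹  sig = (2;(1,1))
  P = {2,3,4}:  v_{2} + v_{3} + v_{4} = 0  ⟹  sig = (3;())

Hence PRS(X_Σ) =
[(2;()), (2;(1)), (2;(1)), (2;(1)), (2;(1)), (2;(1,1)), (3;())]


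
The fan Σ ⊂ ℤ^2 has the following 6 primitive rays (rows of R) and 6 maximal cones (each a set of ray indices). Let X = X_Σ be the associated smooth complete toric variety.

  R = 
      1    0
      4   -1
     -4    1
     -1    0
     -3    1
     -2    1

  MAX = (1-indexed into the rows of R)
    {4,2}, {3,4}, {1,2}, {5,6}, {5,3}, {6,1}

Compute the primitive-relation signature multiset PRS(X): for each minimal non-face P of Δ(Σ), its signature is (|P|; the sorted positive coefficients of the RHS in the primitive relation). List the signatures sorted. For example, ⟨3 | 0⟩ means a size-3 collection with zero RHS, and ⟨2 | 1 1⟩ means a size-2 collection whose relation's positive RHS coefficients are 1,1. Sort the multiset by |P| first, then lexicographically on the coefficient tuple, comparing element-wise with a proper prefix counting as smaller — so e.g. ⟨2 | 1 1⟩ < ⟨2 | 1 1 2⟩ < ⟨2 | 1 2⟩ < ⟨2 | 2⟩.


|primitive collections| = 9. Relations:

  P={1,4}:  v_{1} + v_{4} = 0 ; sig = ⟨2 | 0⟩
  P={2,3}:  v_{2} + v_{3} = 0 ; sig = ⟨2 | 0⟩
  P={1,3}:  v_{1} + v_{3} = v_{5} ; sig = ⟨2 | 1⟩
  P={1,5}:  v_{1} + v_{5} = v_{6} ; sig = ⟨2 | 1⟩
  P={2,5}:  v_{2} + v_{5} = v_{1} ; sig = ⟨2 | 1⟩
  P={4,5}:  v_{4} + v_{5} = v_{3} ; sig = ⟨2 | 1⟩
  P={4,6}:  v_{4} + v_{6} = v_{5} ; sig = ⟨2 | 1⟩
  P={2,6}:  v_{2} + v_{6} = 2·v_{1} ; sig = ⟨2 | 2⟩
  P={3,6}:  v_{3} + v_{6} = 2·v_{5} ; sig = ⟨2 | 2⟩

Hence PRS(X_Σ) =
[⟨2 | 0⟩, ⟨2 | 0⟩, ⟨2 | 1⟩, ⟨2 | 1⟩, ⟨2 | 1⟩, ⟨2 | 1⟩, ⟨2 | 1⟩, ⟨2 | 2⟩, ⟨2 | 2⟩]


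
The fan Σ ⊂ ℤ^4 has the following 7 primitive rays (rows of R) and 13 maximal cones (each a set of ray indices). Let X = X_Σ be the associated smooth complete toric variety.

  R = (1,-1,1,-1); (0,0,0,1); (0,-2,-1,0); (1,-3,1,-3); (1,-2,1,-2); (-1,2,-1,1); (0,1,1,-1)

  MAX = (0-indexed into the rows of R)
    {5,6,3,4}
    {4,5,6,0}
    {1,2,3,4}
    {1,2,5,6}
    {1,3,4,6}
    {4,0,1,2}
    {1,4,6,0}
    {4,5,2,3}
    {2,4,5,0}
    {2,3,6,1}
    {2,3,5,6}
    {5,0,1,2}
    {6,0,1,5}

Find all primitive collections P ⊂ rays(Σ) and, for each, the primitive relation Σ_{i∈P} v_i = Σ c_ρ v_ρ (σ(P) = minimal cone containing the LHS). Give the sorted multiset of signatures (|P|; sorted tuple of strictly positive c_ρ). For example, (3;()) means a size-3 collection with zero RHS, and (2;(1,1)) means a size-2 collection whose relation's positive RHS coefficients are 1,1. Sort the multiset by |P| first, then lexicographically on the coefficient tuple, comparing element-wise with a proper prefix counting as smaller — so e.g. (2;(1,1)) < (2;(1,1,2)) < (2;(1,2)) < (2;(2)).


The 5 primitive collections of Σ (r=7, n=4):

  • {0,3}:  v_{0} + v_{3} = 2·v_{4}  ⇒ sig = (2;(2))
  • {1,4,5}:  v_{1} + v_{4} + v_{5} = 0  ⇒ sig = (3;())
  • {0,2,6}:  v_{0} + v_{2} + v_{6} = v_{4}  ⇒ sig = (3;(1))
  • {2,4,6}:  v_{2} + v_{4} + v_{6} = v_{3}  ⇒ sig = (3;(1))
  • {1,3,5}:  v_{1} + v_{3} + v_{5} = v_{2} + v_{6}  ⇒ sig = (3;(1,1))

Sorted signature multiset PRS(X):
    |P|=2: 1 collection, coeffs (2)
    |P|=3: 4 collections, coeffs (), (1), (1), (1,1)


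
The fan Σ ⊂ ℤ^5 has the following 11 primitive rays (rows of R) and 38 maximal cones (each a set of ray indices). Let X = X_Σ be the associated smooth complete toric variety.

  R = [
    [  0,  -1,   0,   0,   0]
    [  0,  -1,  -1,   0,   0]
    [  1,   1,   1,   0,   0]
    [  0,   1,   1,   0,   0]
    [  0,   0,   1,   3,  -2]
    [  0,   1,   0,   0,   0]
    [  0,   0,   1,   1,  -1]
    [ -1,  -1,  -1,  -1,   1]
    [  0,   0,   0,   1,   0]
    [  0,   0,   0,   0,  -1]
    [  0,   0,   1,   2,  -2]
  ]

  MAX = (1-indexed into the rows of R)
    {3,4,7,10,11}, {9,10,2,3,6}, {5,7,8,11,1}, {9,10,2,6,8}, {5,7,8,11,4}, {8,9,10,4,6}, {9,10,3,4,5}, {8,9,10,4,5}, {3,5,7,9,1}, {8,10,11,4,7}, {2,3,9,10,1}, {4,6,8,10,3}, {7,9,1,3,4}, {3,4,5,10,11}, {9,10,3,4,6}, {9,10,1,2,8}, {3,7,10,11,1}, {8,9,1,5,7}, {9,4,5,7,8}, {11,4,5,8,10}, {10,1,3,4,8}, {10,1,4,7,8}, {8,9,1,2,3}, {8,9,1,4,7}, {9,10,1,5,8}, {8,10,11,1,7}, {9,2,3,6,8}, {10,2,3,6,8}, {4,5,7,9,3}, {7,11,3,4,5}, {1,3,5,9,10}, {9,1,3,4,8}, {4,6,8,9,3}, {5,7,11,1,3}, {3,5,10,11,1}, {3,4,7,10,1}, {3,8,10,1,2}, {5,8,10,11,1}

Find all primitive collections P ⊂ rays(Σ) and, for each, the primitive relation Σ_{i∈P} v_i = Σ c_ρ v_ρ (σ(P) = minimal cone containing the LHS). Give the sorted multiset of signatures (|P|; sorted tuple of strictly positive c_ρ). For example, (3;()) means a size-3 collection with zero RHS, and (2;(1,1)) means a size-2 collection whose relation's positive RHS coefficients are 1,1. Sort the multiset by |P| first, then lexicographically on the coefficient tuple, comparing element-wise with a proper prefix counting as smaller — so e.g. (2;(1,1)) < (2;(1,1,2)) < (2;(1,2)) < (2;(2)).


18 minimal non-faces of Δ(Σ) (on 11 rays):

  • {1,6}:  v_{1} + v_{6} = 0  so sig = (2;())
  • {2,4}:  v_{2} + v_{4} = 0  so sig = (2;())
  • {9,11}:  v_{9} + v_{11} = v_{5}  so sig = (2;(1))
  • {2,7}:  v_{2} + v_{7} = v_{1} + v_{9} + v_{10}  so sig = (2;(1,1,1))
  • {6,7}:  v_{6} + v_{7} = v_{4} + v_{9} + v_{10}  so sig = (2;(1,1,1))
  • {2,11}:  v_{2} + v_{11} = v_{1} + 2·v_{9} + 2·v_{10}  so sig = (2;(1,2,2))
  • {6,11}:  v_{6} + v_{11} = v_{4} + 2·v_{9} + 2·v_{10}  so sig = (2;(1,2,2))
  • {2,5}:  v_{2} + v_{5} = v_{1} + 3·v_{9} + 2·v_{10}  so sig = (2;(1,2,3))
  • {5,6}:  v_{5} + v_{6} = v_{4} + 3·v_{9} + 2·v_{10}  so sig = (2;(1,2,3))
  • {3,8,11}:  v_{3} + v_{8} + v_{11} = v_{7}  so sig = (3;(1))
  • {7,9,10}:  v_{7} + v_{9} + v_{10} = v_{11}  so sig = (3;(1))
  • {3,5,8}:  v_{3} + v_{5} + v_{8} = v_{7} + v_{9}  so sig = (3;(1,1))
  • {3,7,8}:  v_{3} + v_{7} + v_{8} = v_{1} + v_{4}  so sig = (3;(1,1))
  • {1,4,5}:  v_{1} + v_{4} + v_{5} = 2·v_{7} + v_{9}  so sig = (3;(1,2))
  • {1,4,11}:  v_{1} + v_{4} + v_{11} = 2·v_{7}  so sig = (3;(2))
  • {5,7,10}:  v_{5} + v_{7} + v_{10} = 2·v_{11}  so sig = (3;(2))
  • {3,8,9,10}:  v_{3} + v_{8} + v_{9} + v_{10} = 0  so sig = (4;())
  • {1,4,9,10}:  v_{1} + v_{4} + v_{9} + v_{10} = v_{7}  so sig = (4;(1))

Sorted signature multiset PRS(X):
{ (2;()) ×2,  (2;(1)),  (2;(1,1,1)) ×2,  (2;(1,2,2)) ×2,  (2;(1,2,3)) ×2,  (3;(1)) ×2,  (3;(1,1)) ×2,  (3;(1,2)),  (3;(2)) ×2,  (4;()),  (4;(1)) }


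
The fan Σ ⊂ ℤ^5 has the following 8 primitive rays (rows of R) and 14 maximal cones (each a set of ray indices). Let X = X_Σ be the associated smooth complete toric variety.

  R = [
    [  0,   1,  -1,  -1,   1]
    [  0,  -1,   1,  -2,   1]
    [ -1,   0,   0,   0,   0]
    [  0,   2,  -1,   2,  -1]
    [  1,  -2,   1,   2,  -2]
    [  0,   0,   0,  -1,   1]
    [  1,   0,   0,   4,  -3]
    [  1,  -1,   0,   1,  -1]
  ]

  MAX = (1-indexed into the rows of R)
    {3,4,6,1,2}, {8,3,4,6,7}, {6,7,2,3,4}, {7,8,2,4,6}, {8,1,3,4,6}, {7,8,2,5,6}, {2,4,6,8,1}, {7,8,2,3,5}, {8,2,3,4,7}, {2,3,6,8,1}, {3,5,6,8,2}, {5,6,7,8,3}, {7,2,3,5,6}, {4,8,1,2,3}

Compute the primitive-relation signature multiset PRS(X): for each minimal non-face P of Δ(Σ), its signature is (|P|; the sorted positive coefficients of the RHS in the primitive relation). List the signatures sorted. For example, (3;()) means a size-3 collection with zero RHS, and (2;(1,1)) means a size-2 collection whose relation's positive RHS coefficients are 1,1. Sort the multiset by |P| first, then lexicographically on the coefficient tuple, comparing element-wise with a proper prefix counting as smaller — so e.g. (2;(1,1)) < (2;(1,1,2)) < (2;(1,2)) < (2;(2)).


Δ(Σ) — 8 vertices, 5 min non-faces:

  P = {1,5}:  v_{1} + v_{5} = v_{8}  ⟹  sig = (2;(1))
  P = {4,5}:  v_{4} + v_{5} = v_{7}  ⟹  sig = (2;(1))
  P = {1,7}:  v_{1} + v_{7} = v_{4} + v_{8}  ⟹  sig = (2;(1,1))
  P = {2,3,4,6,8}:  v_{2} + v_{3} + v_{4} + v_{6} + v_{8} = 0  ⟹  sig = (5;())
  P = {2,3,6,7,8}:  v_{2} + v_{3} + v_{6} + v_{7} + v_{8} = v_{5}  ⟹  sig = (5;(1))

so the primitive-relation signature multiset is
    (2;(1))
    (2;(1))
    (2;(1,1))
    (5;())
    (5;(1))


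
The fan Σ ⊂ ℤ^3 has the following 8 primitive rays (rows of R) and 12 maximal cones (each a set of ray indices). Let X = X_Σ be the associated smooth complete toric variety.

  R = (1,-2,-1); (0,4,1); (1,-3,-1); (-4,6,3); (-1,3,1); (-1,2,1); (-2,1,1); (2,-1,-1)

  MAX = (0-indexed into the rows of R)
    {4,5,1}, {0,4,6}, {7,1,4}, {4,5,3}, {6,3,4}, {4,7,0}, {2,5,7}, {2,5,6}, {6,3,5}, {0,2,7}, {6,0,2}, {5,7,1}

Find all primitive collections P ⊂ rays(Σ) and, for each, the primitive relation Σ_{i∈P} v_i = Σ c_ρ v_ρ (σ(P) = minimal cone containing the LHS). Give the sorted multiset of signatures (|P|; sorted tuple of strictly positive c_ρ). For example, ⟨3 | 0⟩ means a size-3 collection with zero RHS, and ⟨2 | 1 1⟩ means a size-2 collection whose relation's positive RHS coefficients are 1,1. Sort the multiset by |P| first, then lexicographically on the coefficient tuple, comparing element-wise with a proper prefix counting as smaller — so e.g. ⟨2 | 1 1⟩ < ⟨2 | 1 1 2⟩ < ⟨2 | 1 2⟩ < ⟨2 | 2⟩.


Δ(Σ) — 8 vertices, 12 min non-faces:

  {0,5}:  v_{0} + v_{5} = 0  →  sig = ⟨2 | 0⟩
  {2,4}:  v_{2} + v_{4} = 0  →  sig = ⟨2 | 0⟩
  {6,7}:  v_{6} + v_{7} = 0  →  sig = ⟨2 | 0⟩
  {0,1}:  v_{0} + v_{1} = v_{4} + v_{7}  →  sig = ⟨2 | 1 1⟩
  {0,3}:  v_{0} + v_{3} = v_{4} + v_{6}  →  sig = ⟨2 | 1 1⟩
  {1,2}:  v_{1} + v_{2} = v_{5} + v_{7}  →  sig = ⟨2 | 1 1⟩
  {1,6}:  v_{1} + v_{6} = v_{4} + v_{5}  →  sig = ⟨2 | 1 1⟩
  {2,3}:  v_{2} + v_{3} = v_{5} + v_{6}  →  sig = ⟨2 | 1 1⟩
  {3,7}:  v_{3} + v_{7} = v_{4} + v_{5}  →  sig = ⟨2 | 1 1⟩
  {1,3}:  v_{1} + v_{3} = 2·v_{4} + 2·v_{5}  →  sig = ⟨2 | 2 2⟩
  {4,5,6}:  v_{4} + v_{5} + v_{6} = v_{3}  →  sig = ⟨3 | 1⟩
  {4,5,7}:  v_{4} + v_{5} + v_{7} = v_{1}  →  sig = ⟨3 | 1⟩

Signatures (|P|; sorted positive RHS coefficients), sorted:
    |P|=2: 10 collections, coeffs (), (), (), (1,1), (1,1), (1,1), (1,1), (1,1), (1,1), (2,2)
    |P|=3: 2 collections, coeffs (1), (1)


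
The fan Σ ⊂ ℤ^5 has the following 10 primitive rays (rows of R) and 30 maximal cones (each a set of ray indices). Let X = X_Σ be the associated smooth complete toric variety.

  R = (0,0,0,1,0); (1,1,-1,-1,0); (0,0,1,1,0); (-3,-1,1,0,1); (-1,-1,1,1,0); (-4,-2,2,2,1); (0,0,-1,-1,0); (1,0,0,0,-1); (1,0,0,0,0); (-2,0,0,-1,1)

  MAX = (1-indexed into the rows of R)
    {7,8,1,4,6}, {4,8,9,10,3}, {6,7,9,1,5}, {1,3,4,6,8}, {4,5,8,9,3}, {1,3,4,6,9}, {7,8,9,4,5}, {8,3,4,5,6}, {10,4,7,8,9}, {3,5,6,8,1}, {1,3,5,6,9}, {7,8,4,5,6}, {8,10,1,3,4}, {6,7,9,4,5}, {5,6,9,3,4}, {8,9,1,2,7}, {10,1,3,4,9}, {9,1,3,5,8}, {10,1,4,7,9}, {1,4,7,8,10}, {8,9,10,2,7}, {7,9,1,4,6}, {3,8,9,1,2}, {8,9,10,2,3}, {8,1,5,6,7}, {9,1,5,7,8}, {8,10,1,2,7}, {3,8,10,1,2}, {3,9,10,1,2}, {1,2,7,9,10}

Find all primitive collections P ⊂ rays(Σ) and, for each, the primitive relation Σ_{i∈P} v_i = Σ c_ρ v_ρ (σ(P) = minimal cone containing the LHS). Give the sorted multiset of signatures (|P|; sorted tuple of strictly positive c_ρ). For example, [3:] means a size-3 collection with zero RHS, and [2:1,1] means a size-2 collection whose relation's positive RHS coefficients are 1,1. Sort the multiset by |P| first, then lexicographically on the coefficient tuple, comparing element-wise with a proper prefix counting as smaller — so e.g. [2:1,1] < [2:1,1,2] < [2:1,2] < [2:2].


Δ(Σ) — 10 vertices, 10 min non-faces:

  P = {2,5}:  v_{2} + v_{5} = 0  ⟹  sig = [2:]
  P = {3,7}:  v_{3} + v_{7} = 0  ⟹  sig = [2:]
  P = {2,4}:  v_{2} + v_{4} = v_{10}  ⟹  sig = [2:1]
  P = {5,10}:  v_{5} + v_{10} = v_{4}  ⟹  sig = [2:1]
  P = {2,6}:  v_{2} + v_{6} = v_{1} + v_{4}  ⟹  sig = [2:1,1]
  P = {6,10}:  v_{6} + v_{10} = v_{1} + 2·v_{4}  ⟹  sig = [2:1,2]
  P = {1,4,5}:  v_{1} + v_{4} + v_{5} = v_{6}  ⟹  sig = [3:1]
  P = {6,8,9}:  v_{6} + v_{8} + v_{9} = 2·v_{5}  ⟹  sig = [3:2]
  P = {1,8,9,10}:  v_{1} + v_{8} + v_{9} + v_{10} = 0  ⟹  sig = [4:]
  P = {1,4,8,9}:  v_{1} + v_{4} + v_{8} + v_{9} = v_{5}  ⟹  sig = [4:1]

Signatures (|P|; sorted positive RHS coefficients), sorted:
[[2:], [2:], [2:1], [2:1], [2:1,1], [2:1,2], [3:1], [3:2], [4:], [4:1]]


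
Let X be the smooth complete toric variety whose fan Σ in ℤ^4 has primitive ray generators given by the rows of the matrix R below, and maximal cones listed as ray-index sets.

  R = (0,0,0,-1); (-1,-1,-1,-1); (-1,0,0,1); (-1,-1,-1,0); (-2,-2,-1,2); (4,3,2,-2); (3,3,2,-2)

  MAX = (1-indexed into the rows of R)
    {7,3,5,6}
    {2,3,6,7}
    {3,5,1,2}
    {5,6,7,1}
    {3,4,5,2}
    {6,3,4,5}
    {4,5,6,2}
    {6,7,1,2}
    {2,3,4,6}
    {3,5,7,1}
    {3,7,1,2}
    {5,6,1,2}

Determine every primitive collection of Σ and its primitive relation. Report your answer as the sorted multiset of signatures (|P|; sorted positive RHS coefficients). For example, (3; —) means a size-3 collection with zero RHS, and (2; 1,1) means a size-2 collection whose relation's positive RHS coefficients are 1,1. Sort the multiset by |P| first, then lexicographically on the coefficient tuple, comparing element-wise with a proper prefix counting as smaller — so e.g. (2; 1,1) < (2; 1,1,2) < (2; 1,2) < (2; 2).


Σ has 5 primitive collections:

  P = {1,4}:  v_{1} + v_{4} = v_{2}  so sig = (2; 1)
  P = {4,7}:  v_{4} + v_{7} = v_{2} + v_{3} + v_{6}  so sig = (2; 1,1,1)
  P = {1,3,6}:  v_{1} + v_{3} + v_{6} = v_{7}  so sig = (3; 1)
  P = {2,5,7}:  v_{2} + v_{5} + v_{7} = v_{1}  so sig = (3; 1)
  P = {2,3,5,6}:  v_{2} + v_{3} + v_{5} + v_{6} = 0  so sig = (4; —)

Signatures (|P|; sorted positive RHS coefficients), sorted:
[(2; 1), (2; 1,1,1), (3; 1), (3; 1), (4; —)]


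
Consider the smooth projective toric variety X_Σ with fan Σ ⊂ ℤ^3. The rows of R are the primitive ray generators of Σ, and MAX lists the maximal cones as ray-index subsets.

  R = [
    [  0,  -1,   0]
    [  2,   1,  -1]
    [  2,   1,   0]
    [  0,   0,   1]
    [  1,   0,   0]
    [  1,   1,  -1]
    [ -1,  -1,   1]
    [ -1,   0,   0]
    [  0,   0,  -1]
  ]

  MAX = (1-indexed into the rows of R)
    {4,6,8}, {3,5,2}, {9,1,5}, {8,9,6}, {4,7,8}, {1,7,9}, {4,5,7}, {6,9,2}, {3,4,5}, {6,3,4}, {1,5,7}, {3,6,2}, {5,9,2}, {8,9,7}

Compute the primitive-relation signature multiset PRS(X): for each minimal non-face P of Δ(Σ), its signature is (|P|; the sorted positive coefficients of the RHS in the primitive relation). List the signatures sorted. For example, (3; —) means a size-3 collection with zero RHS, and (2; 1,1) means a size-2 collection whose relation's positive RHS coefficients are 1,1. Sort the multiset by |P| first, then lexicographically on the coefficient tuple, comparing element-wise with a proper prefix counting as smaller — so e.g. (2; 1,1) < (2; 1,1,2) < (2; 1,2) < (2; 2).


16 collections generate NE(X_Σ); each relation:

  • {4,9}:  v_{4} + v_{9} = 0  so sig = (2; —)
  • {5,8}:  v_{5} + v_{8} = 0  so sig = (2; —)
  • {6,7}:  v_{6} + v_{7} = 0  so sig = (2; —)
  • {2,4}:  v_{2} + v_{4} = v_{3}  so sig = (2; 1)
  • {2,7}:  v_{2} + v_{7} = v_{5}  so sig = (2; 1)
  • {2,8}:  v_{2} + v_{8} = v_{6}  so sig = (2; 1)
  • {3,9}:  v_{3} + v_{9} = v_{2}  so sig = (2; 1)
  • {5,6}:  v_{5} + v_{6} = v_{2}  so sig = (2; 1)
  • {1,4}:  v_{1} + v_{4} = v_{5} + v_{7}  so sig = (2; 1,1)
  • {1,6}:  v_{1} + v_{6} = v_{5} + v_{9}  so sig = (2; 1,1)
  • {1,8}:  v_{1} + v_{8} = v_{7} + v_{9}  so sig = (2; 1,1)
  • {3,7}:  v_{3} + v_{7} = v_{4} + v_{5}  so sig = (2; 1,1)
  • {3,8}:  v_{3} + v_{8} = v_{4} + v_{6}  so sig = (2; 1,1)
  • {1,2}:  v_{1} + v_{2} = 2·v_{5} + v_{9}  so sig = (2; 1,2)
  • {1,3}:  v_{1} + v_{3} = 2·v_{5}  so sig = (2; 2)
  • {5,7,9}:  v_{5} + v_{7} + v_{9} = v_{1}  so sig = (3; 1)

Sorted signature multiset PRS(X):
[(2; —), (2; —), (2; —), (2; 1), (2; 1), (2; 1), (2; 1), (2; 1), (2; 1,1), (2; 1,1), (2; 1,1), (2; 1,1), (2; 1,1), (2; 1,2), (2; 2), (3; 1)]


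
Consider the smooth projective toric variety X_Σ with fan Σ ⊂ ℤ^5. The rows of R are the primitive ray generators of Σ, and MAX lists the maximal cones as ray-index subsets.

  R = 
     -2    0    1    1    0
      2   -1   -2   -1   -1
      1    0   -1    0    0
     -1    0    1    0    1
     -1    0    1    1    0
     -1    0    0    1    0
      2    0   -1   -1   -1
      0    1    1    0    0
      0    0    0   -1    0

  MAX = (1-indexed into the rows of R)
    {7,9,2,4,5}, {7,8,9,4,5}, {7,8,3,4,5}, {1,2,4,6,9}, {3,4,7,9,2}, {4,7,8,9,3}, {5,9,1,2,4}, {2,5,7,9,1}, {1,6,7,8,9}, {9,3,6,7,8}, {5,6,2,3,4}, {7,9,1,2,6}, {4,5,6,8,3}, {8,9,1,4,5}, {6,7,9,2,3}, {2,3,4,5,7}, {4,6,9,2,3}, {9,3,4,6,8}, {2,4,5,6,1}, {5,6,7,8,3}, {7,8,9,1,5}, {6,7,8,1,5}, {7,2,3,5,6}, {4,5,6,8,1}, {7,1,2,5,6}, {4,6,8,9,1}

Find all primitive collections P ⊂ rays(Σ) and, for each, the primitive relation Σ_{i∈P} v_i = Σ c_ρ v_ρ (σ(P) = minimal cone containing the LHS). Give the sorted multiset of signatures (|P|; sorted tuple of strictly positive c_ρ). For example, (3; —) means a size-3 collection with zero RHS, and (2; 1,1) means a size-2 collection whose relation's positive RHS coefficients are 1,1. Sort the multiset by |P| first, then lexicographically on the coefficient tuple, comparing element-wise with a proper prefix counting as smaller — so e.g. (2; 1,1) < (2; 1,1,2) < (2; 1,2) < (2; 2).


|primitive collections| = 6. Relations:

  • {1,3}:  v_{1} + v_{3} = v_{6} ; sig = (2; 1)
  • {2,8}:  v_{2} + v_{8} = v_{7} ; sig = (2; 1)
  • {3,5,9}:  v_{3} + v_{5} + v_{9} = 0 ; sig = (3; —)
  • {4,6,7}:  v_{4} + v_{6} + v_{7} = 0 ; sig = (3; —)
  • {5,6,9}:  v_{5} + v_{6} + v_{9} = v_{1} ; sig = (3; 1)
  • {1,4,7}:  v_{1} + v_{4} + v_{7} = v_{5} + v_{9} ; sig = (3; 1,1)

Hence PRS(X_Σ) =
[(2; 1), (2; 1), (3; —), (3; —), (3; 1), (3; 1,1)]


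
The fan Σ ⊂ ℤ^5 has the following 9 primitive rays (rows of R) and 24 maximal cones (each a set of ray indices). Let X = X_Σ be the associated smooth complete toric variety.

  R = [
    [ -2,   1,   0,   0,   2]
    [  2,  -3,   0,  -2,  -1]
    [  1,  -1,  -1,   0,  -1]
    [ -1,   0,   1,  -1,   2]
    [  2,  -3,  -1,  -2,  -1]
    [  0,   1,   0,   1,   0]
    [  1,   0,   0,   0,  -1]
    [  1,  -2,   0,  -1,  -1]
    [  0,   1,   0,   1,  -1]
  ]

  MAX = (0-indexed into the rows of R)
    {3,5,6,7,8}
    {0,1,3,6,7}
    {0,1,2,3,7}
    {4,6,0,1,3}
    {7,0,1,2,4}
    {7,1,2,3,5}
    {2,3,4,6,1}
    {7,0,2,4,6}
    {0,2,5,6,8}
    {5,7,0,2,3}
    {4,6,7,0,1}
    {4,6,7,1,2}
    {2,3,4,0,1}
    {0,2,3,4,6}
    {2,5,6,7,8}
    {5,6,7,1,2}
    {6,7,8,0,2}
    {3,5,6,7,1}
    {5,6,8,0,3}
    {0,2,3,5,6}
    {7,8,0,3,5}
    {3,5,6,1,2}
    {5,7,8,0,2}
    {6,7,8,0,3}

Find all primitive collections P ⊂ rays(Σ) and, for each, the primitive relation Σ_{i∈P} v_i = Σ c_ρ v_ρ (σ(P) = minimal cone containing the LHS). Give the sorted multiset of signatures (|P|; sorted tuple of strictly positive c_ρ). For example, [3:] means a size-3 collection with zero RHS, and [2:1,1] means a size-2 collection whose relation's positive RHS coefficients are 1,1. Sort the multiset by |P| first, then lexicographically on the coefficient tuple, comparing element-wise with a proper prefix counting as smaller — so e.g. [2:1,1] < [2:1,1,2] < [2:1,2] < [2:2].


9 collections generate NE(X_Σ); each relation:

  P = {1,8}:  v_{1} + v_{8} = v_{6} + v_{7} — sig = [2:1,1]
  P = {4,8}:  v_{4} + v_{8} = v_{0} + v_{2} + 2·v_{6} + v_{7} — sig = [2:1,1,1,2]
  P = {4,5}:  v_{4} + v_{5} = 2·v_{2} + v_{3} + v_{6} — sig = [2:1,1,2]
  P = {2,3,8}:  v_{2} + v_{3} + v_{8} = 0 — sig = [3:]
  P = {0,1,5}:  v_{0} + v_{1} + v_{5} = v_{2} + v_{3} — sig = [3:1,1]
  P = {3,4,7}:  v_{3} + v_{4} + v_{7} = v_{0} + 2·v_{1} — sig = [3:1,2]
  P = {0,5,6,7}:  v_{0} + v_{5} + v_{6} + v_{7} = 0 — sig = [4:]
  P = {0,1,2,6}:  v_{0} + v_{1} + v_{2} + v_{6} = v_{4} — sig = [4:1]
  P = {2,3,6,7}:  v_{2} + v_{3} + v_{6} + v_{7} = v_{1} — sig = [4:1]

Sorted signature multiset PRS(X):
    |P|=2: 3 collections, coeffs (1,1), (1,1,1,2), (1,1,2)
    |P|=3: 3 collections, coeffs (), (1,1), (1,2)
    |P|=4: 3 collections, coeffs (), (1), (1)
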